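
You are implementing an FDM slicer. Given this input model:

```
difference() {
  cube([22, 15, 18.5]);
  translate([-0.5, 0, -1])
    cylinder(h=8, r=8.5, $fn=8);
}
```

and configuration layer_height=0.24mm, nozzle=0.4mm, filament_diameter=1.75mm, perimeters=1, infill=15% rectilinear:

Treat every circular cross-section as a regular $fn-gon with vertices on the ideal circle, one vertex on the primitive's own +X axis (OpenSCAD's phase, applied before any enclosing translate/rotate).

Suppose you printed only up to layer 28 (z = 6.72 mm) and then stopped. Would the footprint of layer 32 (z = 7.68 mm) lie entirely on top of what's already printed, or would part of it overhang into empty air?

Compare the two slices. At z = 6.72: the 22×15 cube contributes its full rectangle (area 330.00 mm²); the r=8.5 cylinder at (-0.5, 0) gives a regular 8-gon of circumradius 8.5 (constant along its height) (area = (8/2)·8.500²·sin(360°/8) = 204.35 mm²); After the difference (first − rest): starting from the 22×15 cube (330.00 mm²), the r=8.5 cylinder at (-0.5, 0) partially overlaps it — only the 46.89 mm² overlap (of its 204.35 mm²) is removed, clipping the outline — area = 283.11 mm². At z = 7.68: the 22×15 cube contributes its full rectangle (area 330.00 mm²); the cylinder at (-0.5, 0) does not reach this height (z outside [-1, 7]); After the difference (first − rest): none of the subtracted shapes is present at this height, so the 22×15 cube is unchanged — area = 330.00 mm². Checking containment: at z = 7.68 the cross-section extends beyond the z = 6.72 cross-section by about 46.89 mm².

part overhangs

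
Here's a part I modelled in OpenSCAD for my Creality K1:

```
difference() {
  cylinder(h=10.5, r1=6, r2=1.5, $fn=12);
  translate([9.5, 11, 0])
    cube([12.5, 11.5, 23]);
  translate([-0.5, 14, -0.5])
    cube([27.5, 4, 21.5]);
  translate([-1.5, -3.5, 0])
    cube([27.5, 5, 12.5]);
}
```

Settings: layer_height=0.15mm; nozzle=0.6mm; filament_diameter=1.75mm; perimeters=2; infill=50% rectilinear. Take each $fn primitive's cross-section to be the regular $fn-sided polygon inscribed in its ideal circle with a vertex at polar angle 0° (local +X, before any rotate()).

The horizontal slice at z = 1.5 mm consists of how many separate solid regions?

1

At z = 1.5 mm: the cone (r1=6→r2=1.5) has section circumradius 5.357 here — a regular 12-gon; the cube at (9.5, 11) is present — its section is the full 12.5×11.5 rectangle; the cube at (-0.5, 14) (footprint 27.5×4) is included at this height; the 27.5×5 cube at (-1.5, -3.5) contributes its full rectangle; Subtracting the remaining from the first: starting from the cone, the 12.5×11.5 cube at (9.5, 11) misses the remaining region (no effect); the 27.5×4 cube at (-0.5, 14) misses the remaining region (no effect); the 27.5×5 cube at (-1.5, -3.5) partially overlaps it — only the 32.10 mm² overlap (of its 137.50 mm²) is removed, clipping the outline — 1 connected region. The result has 1 disconnected region.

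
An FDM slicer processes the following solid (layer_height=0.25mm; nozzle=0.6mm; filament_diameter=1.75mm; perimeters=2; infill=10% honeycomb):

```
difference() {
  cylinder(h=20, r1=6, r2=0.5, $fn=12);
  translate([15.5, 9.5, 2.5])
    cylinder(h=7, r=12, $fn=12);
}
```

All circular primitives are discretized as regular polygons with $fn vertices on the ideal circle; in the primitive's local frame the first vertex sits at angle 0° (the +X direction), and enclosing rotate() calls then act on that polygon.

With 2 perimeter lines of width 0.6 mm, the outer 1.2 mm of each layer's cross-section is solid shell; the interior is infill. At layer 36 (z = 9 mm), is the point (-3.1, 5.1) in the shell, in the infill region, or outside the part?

At z = 9 mm: the cone contributes a regular 12-gon of circumradius 3.525 (interpolated between r1=6 and r2=0.5 at t=0.450); the r=12 cylinder at (15.5, 9.5) gives a regular 12-gon of circumradius 12 (constant along its height); After the difference (first − rest): starting from the cone, the r=12 cylinder at (15.5, 9.5) misses the remaining region (no effect) — 1 connected region. Overall, the cross-section is a single solid region. The nearest boundary edge runs (-3.05, 1.76)→(-1.76, 3.05); distance from the point to it = 2.45 mm. The point is not inside any of the regions above, so it lies outside the cross-section (2.45 mm from the nearest boundary).

outside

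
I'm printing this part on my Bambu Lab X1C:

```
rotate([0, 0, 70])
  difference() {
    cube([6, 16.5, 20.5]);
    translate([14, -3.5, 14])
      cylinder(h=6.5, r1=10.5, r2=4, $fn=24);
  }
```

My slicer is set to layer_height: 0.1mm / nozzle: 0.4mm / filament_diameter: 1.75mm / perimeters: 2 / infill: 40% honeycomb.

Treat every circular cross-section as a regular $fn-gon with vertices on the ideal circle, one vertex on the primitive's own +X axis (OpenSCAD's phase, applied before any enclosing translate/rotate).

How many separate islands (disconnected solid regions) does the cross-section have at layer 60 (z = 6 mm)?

At z = 6 mm: the cube (footprint 6×16.5) is included at this height; the cone at (14, -3.5) is absent (z outside [14, 20.5]); After the difference (first − rest): none of the subtracted shapes is present at this height, so the 6×16.5 cube is unchanged — 1 connected region; (whole slice rotated 70° about Z — lengths, areas and connectivity unchanged). Overall, the cross-section is a single solid region. Island count = 1.

1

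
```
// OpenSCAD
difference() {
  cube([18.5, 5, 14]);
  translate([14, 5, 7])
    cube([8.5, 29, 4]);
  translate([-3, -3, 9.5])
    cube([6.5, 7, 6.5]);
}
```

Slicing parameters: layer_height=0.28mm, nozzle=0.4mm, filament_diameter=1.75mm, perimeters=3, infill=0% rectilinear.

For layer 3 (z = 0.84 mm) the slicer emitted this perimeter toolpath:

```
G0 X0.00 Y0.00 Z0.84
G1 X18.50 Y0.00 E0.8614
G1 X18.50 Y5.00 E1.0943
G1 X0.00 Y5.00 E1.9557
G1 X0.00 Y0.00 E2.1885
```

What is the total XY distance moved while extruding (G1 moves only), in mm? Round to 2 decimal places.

47.00 mm

Sum the Euclidean lengths of each G1 segment: total = 47.00 mm.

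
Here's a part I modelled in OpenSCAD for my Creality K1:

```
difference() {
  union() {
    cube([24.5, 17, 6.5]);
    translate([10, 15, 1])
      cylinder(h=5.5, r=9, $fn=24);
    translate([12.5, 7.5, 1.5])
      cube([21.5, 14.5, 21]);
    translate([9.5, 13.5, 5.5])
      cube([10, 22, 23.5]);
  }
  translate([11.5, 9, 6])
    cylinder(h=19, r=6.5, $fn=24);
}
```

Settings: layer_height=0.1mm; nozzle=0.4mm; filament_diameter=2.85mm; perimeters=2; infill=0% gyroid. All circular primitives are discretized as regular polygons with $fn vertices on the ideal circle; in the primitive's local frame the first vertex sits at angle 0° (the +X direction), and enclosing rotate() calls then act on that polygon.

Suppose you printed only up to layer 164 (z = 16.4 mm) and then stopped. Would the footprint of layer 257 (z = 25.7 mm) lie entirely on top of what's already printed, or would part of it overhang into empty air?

Compare the two slices. At z = 16.4: the cube does not reach this height (z outside [0, 6.5]); the cylinder at (10, 15) is absent (z outside [1, 6.5]); the 21.5×14.5 cube at (12.5, 7.5) contributes its full rectangle (area 311.75 mm²); the cube at (9.5, 13.5) is present — its section is the full 10×22 rectangle (area 220.00 mm²); Merging all regions: the regions partially overlap — summed areas 531.75 mm² minus the doubly-counted overlap 59.50 mm² gives 472.25 mm² — area = 472.25 mm²; the r=6.5 cylinder at (11.5, 9) gives a regular 24-gon of circumradius 6.5 (constant along its height) (area = (24/2)·6.500²·sin(360°/24) = 131.22 mm²); After the difference (first − rest): starting from that combined region (472.25 mm²), the r=6.5 cylinder at (11.5, 9) partially overlaps it — only the 40.13 mm² overlap (of its 131.22 mm²) is removed, clipping the outline — area = 432.12 mm². At z = 25.7: the cube is absent (z outside [0, 6.5]); the cylinder at (10, 15) is absent (z outside [1, 6.5]); the cube at (12.5, 7.5) is absent (z outside [1.5, 22.5]); the cube at (9.5, 13.5) (footprint 10×22) is included at this height (area 220.00 mm²); Taking the union: only the 10×22 cube at (9.5, 13.5) is present, so the union is just that shape — area = 220.00 mm²; the cylinder at (11.5, 9) is absent (z outside [6, 25]); Subtracting the remaining from the first: none of the subtracted shapes is present at this height, so the result so far is unchanged — area = 220.00 mm². Checking containment: at z = 25.7 the cross-section extends beyond the z = 16.4 cross-section by about 10.01 mm².

part overhangs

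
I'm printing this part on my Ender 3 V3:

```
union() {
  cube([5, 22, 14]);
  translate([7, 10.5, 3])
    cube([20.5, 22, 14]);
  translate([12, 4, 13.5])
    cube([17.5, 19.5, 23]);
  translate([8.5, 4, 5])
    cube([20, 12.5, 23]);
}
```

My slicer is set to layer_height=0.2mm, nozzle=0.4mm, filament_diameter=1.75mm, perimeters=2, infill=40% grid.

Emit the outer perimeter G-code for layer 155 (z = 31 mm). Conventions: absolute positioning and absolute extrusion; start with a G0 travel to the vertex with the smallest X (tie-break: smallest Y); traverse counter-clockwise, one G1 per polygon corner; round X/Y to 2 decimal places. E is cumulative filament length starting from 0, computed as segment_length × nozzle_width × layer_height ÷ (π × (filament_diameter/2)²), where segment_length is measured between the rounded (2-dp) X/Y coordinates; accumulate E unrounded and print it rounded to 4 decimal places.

At z = 31 mm: the cube does not reach this height (z outside [0, 14]); the cube at (7, 10.5) is absent (z outside [3, 17]); the cube at (12, 4) is present — its section is the full 17.5×19.5 rectangle; the cube at (8.5, 4) is not intersected at this z (z outside [5, 28]); Taking the union: only the 17.5×19.5 cube at (12, 4) is present, so the union is just that shape — 1 connected region. The outline is a single polygon with 4 vertices. Extrusion per mm of travel: 0.4 × 0.2 / (π × 0.875²) = 0.033260. Accumulating E over each segment gives final E = 2.4612.

G0 X12.00 Y4.00 Z31.00
G1 X29.50 Y4.00 E0.5821
G1 X29.50 Y23.50 E1.2306
G1 X12.00 Y23.50 E1.8127
G1 X12.00 Y4.00 E2.4612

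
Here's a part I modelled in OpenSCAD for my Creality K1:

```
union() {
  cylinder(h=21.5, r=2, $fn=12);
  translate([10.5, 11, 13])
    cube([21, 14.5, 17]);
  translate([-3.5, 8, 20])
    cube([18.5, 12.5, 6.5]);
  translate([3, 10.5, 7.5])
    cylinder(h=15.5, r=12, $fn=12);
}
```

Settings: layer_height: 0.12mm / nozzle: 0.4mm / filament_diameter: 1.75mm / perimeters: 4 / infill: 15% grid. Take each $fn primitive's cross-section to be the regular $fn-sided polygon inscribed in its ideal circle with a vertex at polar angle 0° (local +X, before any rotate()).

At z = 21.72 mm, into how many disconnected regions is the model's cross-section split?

At z = 21.72 mm: the cylinder is absent (z outside [0, 21.5]); the 21×14.5 cube at (10.5, 11) contributes its full rectangle; the cube at (-3.5, 8) (footprint 18.5×12.5) is included at this height; the cylinder at (3, 10.5): section is a regular 12-gon, circumradius r=12; Merging all regions: the regions partially overlap (shared area 253.90 mm²), so overlapping operands fuse into one piece — 1 connected region. The result has 1 disconnected region.

1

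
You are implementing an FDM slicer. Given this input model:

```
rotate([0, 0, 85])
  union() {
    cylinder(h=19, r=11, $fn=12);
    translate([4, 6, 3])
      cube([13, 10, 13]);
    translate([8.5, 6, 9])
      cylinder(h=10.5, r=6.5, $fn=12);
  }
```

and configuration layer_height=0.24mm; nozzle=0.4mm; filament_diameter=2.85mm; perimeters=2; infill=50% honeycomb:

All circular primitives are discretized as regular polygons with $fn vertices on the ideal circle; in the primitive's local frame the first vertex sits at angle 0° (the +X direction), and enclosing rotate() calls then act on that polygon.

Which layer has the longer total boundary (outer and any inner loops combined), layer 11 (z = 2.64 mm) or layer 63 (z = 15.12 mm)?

layer 63 (z = 15.12 mm)

Layer 11 (z = 2.64): the cylinder: section is a regular 12-gon, circumradius r=11 (perimeter = 2·12·11.000·sin(180°/12) = 68.33 mm); the cube at (4, 6) does not reach this height (z outside [3, 16]); the cylinder at (8.5, 6) is absent (z outside [9, 19.5]); Merging all regions: only the r=11 cylinder is present, so the union is just that shape — boundary = 68.33 mm; (whole slice rotated 85° about Z — lengths, areas and connectivity unchanged). So its perimeter = 68.33 mm. Layer 63 (z = 15.12): the cylinder: section is a regular 12-gon, circumradius r=11 (perimeter = 2·12·11.000·sin(180°/12) = 68.33 mm); the cube at (4, 6) (footprint 13×10) is included at this height (perimeter 46.00 mm); the r=6.5 cylinder at (8.5, 6) contributes a regular 12-gon of circumradius 6.5 (perimeter = 2·12·6.500·sin(180°/12) = 40.38 mm); Merging all regions: the regions partially overlap (shared area 117.29 mm²), so the edge portions inside another operand are dropped and the merged outline is re-measured after clipping — boundary = 93.86 mm; (rotated 85° about Z; rotation is an isometry so areas/perimeters/island counts are preserved). So its perimeter = 93.86 mm. Layer 63 is larger (93.86 vs 68.33 mm).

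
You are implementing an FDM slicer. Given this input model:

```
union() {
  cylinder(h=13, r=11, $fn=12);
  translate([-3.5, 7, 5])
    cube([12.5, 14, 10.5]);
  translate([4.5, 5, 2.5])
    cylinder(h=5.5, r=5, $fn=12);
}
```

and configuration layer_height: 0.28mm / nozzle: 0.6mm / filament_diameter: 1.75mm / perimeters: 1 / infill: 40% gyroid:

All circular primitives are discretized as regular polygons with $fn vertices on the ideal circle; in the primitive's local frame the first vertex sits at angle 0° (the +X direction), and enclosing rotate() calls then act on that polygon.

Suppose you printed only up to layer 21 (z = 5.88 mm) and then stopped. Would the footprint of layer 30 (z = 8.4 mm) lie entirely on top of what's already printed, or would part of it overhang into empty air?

entirely on top

Compare the two slices. At z = 5.88: the r=11 cylinder gives a regular 12-gon of circumradius 11 (constant along its height) (area = (12/2)·11.000²·sin(360°/12) = 363.00 mm²); the cube at (-3.5, 7) is present — its section is the full 12.5×14 rectangle (area 175.00 mm²); the r=5 cylinder at (4.5, 5) contributes a regular 12-gon of circumradius 5 (area = (12/2)·5.000²·sin(360°/12) = 75.00 mm²); Taking the union: the regions partially overlap — summed areas 613.00 mm² minus the doubly-counted overlap 107.90 mm² gives 505.10 mm² — area = 505.10 mm². At z = 8.4: the r=11 cylinder contributes a regular 12-gon of circumradius 11 (area = (12/2)·11.000²·sin(360°/12) = 363.00 mm²); the cube at (-3.5, 7) (footprint 12.5×14) is included at this height (area 175.00 mm²); the cylinder at (4.5, 5) does not reach this height (z outside [2.5, 8]); Merging all regions: the regions partially overlap — summed areas 538.00 mm² minus the doubly-counted overlap 33.50 mm² gives 504.50 mm² — area = 504.50 mm². Checking containment: the cross-section at z = 8.4 is a subset of the cross-section at z = 5.88.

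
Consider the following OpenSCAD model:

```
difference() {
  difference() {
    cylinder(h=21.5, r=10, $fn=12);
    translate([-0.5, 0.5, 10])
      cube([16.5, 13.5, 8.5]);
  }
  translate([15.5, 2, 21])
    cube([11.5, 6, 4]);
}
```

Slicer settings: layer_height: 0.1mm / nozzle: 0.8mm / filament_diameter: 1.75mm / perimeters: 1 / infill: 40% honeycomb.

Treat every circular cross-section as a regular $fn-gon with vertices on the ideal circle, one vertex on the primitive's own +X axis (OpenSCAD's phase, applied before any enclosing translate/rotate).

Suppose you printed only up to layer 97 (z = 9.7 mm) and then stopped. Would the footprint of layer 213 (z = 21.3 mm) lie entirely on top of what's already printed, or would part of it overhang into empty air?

Compare the two slices. At z = 9.7: the cylinder: section is a regular 12-gon, circumradius r=10 (area = (12/2)·10.000²·sin(360°/12) = 300.00 mm²); the cube at (-0.5, 0.5) does not reach this height (z outside [10, 18.5]); Taking the first minus the rest: none of the subtracted shapes is present at this height, so the r=10 cylinder is unchanged — area = 300.00 mm²; the cube at (15.5, 2) does not reach this height (z outside [21, 25]); After the difference (first − rest): none of the subtracted shapes is present at this height, so the result so far is unchanged — area = 300.00 mm². At z = 21.3: the r=10 cylinder gives a regular 12-gon of circumradius 10 (constant along its height) (area = (12/2)·10.000²·sin(360°/12) = 300.00 mm²); the cube at (-0.5, 0.5) is absent (z outside [10, 18.5]); After the difference (first − rest): none of the subtracted shapes is present at this height, so the r=10 cylinder is unchanged — area = 300.00 mm²; the 11.5×6 cube at (15.5, 2) contributes its full rectangle (area 69.00 mm²); Subtracting the remaining from the first: starting from that combined region (300.00 mm²), the 11.5×6 cube at (15.5, 2) misses the remaining region (no effect) — area = 300.00 mm². Checking containment: the cross-section at z = 21.3 is a subset of the cross-section at z = 9.7.

entirely on top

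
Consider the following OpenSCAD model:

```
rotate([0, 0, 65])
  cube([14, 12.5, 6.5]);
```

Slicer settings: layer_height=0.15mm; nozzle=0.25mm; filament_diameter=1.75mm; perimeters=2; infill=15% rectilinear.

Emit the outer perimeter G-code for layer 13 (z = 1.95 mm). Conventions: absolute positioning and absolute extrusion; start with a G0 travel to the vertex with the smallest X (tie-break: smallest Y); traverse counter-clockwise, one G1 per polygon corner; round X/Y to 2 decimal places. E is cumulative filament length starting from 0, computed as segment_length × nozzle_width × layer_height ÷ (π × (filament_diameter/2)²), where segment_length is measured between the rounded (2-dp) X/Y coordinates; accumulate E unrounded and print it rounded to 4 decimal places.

At z = 1.95 mm: the 14×12.5 cube contributes its full rectangle; (whole slice rotated 65° about Z — lengths, areas and connectivity unchanged). The outline is a single polygon with 4 vertices. Extrusion per mm of travel: 0.25 × 0.15 / (π × 0.875²) = 0.015591. Accumulating E over each segment gives final E = 0.8264.

G0 X-11.33 Y5.28 Z1.95
G1 X0.00 Y0.00 E0.1949
G1 X5.92 Y12.69 E0.4132
G1 X-5.41 Y17.97 E0.6081
G1 X-11.33 Y5.28 E0.8264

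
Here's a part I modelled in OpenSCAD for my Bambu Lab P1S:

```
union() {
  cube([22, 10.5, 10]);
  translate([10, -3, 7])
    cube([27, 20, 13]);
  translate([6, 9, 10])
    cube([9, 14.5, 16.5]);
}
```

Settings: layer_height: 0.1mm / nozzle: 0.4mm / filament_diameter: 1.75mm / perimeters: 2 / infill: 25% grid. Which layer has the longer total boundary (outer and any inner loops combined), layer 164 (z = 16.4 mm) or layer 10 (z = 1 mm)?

layer 164 (z = 16.4 mm)

Layer 164 (z = 16.4): the cube does not reach this height (z outside [0, 10]); the cube at (10, -3) is present — its section is the full 27×20 rectangle (perimeter 94.00 mm); the cube at (6, 9) (footprint 9×14.5) is included at this height (perimeter 47.00 mm); Combining (union): the regions partially overlap (shared area 40.00 mm²), so the edge portions inside another operand are dropped and the merged outline is re-measured after clipping — boundary = 115.00 mm. So its perimeter = 115.00 mm. Layer 10 (z = 1): the cube (footprint 22×10.5) is included at this height (perimeter 65.00 mm); the cube at (10, -3) is absent (z outside [7, 20]); the cube at (6, 9) is absent (z outside [10, 26.5]); Merging all regions: only the 22×10.5 cube is present, so the union is just that shape — boundary = 65.00 mm. So its perimeter = 65.00 mm. Layer 164 is larger (115.00 vs 65.00 mm).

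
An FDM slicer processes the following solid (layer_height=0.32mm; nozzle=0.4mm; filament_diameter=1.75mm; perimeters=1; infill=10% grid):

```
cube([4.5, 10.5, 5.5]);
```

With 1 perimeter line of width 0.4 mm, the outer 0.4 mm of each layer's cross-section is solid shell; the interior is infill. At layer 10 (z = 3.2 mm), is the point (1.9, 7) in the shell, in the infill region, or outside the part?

At z = 3.2 mm: the 4.5×10.5 cube contributes its full rectangle. Overall, the cross-section is a single solid region. The nearest boundary edge runs (0.00, 10.50)→(0.00, 0.00); distance from the point to it = 1.90 mm. The point is inside the cross-section and 1.90 mm from the nearest boundary — more than the 0.4 mm shell width (1 × 0.4), so it's in the infill interior.

infill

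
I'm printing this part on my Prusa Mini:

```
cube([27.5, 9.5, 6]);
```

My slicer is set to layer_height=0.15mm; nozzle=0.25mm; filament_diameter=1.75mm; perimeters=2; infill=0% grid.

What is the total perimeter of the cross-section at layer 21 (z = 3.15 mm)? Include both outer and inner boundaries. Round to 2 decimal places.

74.00 mm

At z = 3.15 mm: the cube is present — its section is the full 27.5×9.5 rectangle (perimeter 74.00 mm). Overall, the cross-section is a single solid region. Total boundary length (outer) = 74.00 mm.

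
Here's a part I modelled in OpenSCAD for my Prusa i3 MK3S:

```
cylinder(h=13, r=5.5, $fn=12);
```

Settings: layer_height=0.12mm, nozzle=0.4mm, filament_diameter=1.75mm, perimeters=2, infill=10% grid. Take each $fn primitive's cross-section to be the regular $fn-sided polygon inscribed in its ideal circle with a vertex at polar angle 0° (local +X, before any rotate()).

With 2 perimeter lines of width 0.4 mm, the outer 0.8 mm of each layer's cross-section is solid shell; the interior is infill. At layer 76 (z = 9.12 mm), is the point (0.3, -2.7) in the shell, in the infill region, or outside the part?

At z = 9.12 mm: the r=5.5 cylinder contributes a regular 12-gon of circumradius 5.5. Overall, the cross-section is a single solid region. The nearest boundary edge runs (-0.00, -5.50)→(2.75, -4.76); distance from the point to it = 2.63 mm. The point is inside the cross-section and 2.63 mm from the nearest boundary — more than the 0.8 mm shell width (2 × 0.4), so it's in the infill interior.

infill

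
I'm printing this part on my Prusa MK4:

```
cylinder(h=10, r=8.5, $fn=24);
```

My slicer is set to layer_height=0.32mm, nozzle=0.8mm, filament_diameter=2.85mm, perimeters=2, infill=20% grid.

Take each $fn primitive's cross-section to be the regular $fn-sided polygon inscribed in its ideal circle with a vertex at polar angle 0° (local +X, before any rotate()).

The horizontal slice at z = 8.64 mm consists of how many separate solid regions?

At z = 8.64 mm: the r=8.5 cylinder gives a regular 24-gon of circumradius 8.5 (constant along its height). The result has 1 disconnected region.

1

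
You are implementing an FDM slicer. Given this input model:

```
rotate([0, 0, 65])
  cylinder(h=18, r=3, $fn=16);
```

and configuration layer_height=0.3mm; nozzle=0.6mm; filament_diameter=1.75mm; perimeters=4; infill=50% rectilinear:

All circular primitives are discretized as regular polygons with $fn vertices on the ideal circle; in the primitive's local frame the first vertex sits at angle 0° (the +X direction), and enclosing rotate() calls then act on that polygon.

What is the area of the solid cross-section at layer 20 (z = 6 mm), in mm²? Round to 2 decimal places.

At z = 6 mm: the r=3 cylinder contributes a regular 16-gon of circumradius 3 (area = (16/2)·3.000²·sin(360°/16) = 27.55 mm²); (whole slice rotated 65° about Z — lengths, areas and connectivity unchanged). Overall, the cross-section is a single solid region. Net area = 27.55 mm².

27.55 mm²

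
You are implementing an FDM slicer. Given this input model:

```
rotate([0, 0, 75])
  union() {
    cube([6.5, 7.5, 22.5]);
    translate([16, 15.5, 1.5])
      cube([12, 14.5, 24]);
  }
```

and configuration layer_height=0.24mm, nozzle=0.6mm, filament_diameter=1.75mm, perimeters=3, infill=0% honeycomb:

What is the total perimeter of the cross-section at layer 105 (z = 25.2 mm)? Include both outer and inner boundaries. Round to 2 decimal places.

At z = 25.2 mm: the cube is absent (z outside [0, 22.5]); the cube at (16, 15.5) is present — its section is the full 12×14.5 rectangle (perimeter 53.00 mm); Merging all regions: only the 12×14.5 cube at (16, 15.5) is present, so the union is just that shape — boundary = 53.00 mm; (rotated 75° about Z; rotation is an isometry so areas/perimeters/island counts are preserved). Overall, the cross-section is a single solid region. Total boundary length (outer) = 53.00 mm.

53.00 mm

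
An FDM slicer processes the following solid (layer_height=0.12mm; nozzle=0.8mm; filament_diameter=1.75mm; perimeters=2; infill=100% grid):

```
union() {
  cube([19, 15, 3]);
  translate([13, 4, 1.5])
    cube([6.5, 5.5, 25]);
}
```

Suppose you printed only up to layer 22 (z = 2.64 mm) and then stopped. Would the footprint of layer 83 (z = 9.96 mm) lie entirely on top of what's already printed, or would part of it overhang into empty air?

Compare the two slices. At z = 2.64: the 19×15 cube contributes its full rectangle (area 285.00 mm²); the cube at (13, 4) (footprint 6.5×5.5) is included at this height (area 35.75 mm²); Taking the union: the regions partially overlap — summed areas 320.75 mm² minus the doubly-counted overlap 33.00 mm² gives 287.75 mm² — area = 287.75 mm². At z = 9.96: the cube is not intersected at this z (z outside [0, 3]); the 6.5×5.5 cube at (13, 4) contributes its full rectangle (area 35.75 mm²); Combining (union): only the 6.5×5.5 cube at (13, 4) is present, so the union is just that shape — area = 35.75 mm². Checking containment: the cross-section at z = 9.96 is a subset of the cross-section at z = 2.64.

entirely on top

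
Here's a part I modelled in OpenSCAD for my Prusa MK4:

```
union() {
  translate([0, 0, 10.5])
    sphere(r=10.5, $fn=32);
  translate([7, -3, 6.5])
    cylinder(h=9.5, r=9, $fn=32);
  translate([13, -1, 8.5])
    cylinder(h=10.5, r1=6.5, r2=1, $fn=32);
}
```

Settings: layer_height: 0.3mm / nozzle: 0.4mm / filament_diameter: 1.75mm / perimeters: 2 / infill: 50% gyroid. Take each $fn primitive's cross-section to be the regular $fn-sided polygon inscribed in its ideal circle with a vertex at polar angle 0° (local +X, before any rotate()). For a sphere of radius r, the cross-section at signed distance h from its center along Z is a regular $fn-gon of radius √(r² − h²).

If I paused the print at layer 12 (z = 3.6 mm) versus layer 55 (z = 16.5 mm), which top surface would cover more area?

Layer 12 (z = 3.6): the sphere: section is a regular 32-gon, circumradius = √(r²−h²) = √(10.5²−6.9²) = 7.915 (area = (32/2)·7.915²·sin(360°/32) = 195.53 mm²); the cylinder at (7, -3) is not intersected at this z (z outside [6.5, 16]); the cone at (13, -1) is absent (z outside [8.5, 19]); Taking the union: only the r=10.5 sphere is present, so the union is just that shape — area = 195.53 mm². So its area = 195.53 mm². Layer 55 (z = 16.5): the r=10.5 sphere contributes a regular 32-gon of circumradius √(10.5²−6²) = 8.617 (area = (32/2)·8.617²·sin(360°/32) = 231.77 mm²); the cylinder at (7, -3) is absent (z outside [6.5, 16]); the cone at (13, -1): at t=0.762 of its height the radius interpolates to r₁+(r₂−r₁)t = 2.310, giving a regular 32-gon of that circumradius (area = (32/2)·2.310²·sin(360°/32) = 16.65 mm²); Taking the union: the 2 present regions are separate (no shared area or edge), so areas and boundary lengths simply add and each stays a separate island — area = 248.42 mm². So its area = 248.42 mm². Layer 55 is larger (248.42 vs 195.53 mm²).

layer 55 (z = 16.5 mm)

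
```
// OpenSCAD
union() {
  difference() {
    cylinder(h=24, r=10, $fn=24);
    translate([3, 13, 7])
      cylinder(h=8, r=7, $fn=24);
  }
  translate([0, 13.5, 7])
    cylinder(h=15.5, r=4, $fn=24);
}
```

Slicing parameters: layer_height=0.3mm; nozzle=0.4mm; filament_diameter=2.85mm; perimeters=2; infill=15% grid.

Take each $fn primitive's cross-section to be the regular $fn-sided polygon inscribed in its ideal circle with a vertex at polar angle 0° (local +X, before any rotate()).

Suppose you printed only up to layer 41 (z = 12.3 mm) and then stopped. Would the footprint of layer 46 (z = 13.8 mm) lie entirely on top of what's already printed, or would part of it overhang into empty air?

Compare the two slices. At z = 12.3: the r=10 cylinder gives a regular 24-gon of circumradius 10 (constant along its height) (area = (24/2)·10.000²·sin(360°/24) = 310.58 mm²); the cylinder at (3, 13): section is a regular 24-gon, circumradius r=7 (area = (24/2)·7.000²·sin(360°/24) = 152.19 mm²); After the difference (first − rest): starting from the r=10 cylinder (310.58 mm²), the r=7 cylinder at (3, 13) partially overlaps it — only the 24.69 mm² overlap (of its 152.19 mm²) is removed, clipping the outline — area = 285.89 mm²; the r=4 cylinder at (0, 13.5) contributes a regular 24-gon of circumradius 4 (area = (24/2)·4.000²·sin(360°/24) = 49.69 mm²); Merging all regions: the 2 present regions are separate (no shared area or edge), so areas and boundary lengths simply add and each stays a separate island — area = 335.58 mm². At z = 13.8: the r=10 cylinder gives a regular 24-gon of circumradius 10 (constant along its height) (area = (24/2)·10.000²·sin(360°/24) = 310.58 mm²); the cylinder at (3, 13): section is a regular 24-gon, circumradius r=7 (area = (24/2)·7.000²·sin(360°/24) = 152.19 mm²); Subtracting the remaining from the first: starting from the r=10 cylinder (310.58 mm²), the r=7 cylinder at (3, 13) partially overlaps it — only the 24.69 mm² overlap (of its 152.19 mm²) is removed, clipping the outline — area = 285.89 mm²; the r=4 cylinder at (0, 13.5) contributes a regular 24-gon of circumradius 4 (area = (24/2)·4.000²·sin(360°/24) = 49.69 mm²); Taking the union: the 2 present regions are separate (no shared area or edge), so areas and boundary lengths simply add and each stays a separate island — area = 335.58 mm². Checking containment: the cross-section at z = 13.8 is a subset of the cross-section at z = 12.3.

entirely on top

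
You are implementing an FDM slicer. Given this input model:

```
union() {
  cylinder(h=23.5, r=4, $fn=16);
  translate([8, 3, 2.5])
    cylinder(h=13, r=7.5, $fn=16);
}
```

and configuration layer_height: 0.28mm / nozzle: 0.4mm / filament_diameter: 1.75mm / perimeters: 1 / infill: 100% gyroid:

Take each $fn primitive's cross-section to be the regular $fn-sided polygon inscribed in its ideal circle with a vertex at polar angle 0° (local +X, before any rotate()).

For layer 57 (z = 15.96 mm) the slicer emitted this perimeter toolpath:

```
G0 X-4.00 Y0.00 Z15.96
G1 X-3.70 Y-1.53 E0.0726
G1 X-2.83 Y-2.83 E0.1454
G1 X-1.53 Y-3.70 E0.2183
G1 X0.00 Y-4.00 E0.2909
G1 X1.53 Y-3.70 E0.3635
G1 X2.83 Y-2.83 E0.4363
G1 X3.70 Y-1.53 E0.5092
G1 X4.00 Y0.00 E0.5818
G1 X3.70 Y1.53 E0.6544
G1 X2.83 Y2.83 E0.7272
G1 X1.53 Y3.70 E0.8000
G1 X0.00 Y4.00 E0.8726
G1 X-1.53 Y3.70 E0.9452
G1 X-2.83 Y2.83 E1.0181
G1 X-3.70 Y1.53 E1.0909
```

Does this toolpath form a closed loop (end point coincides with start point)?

Start point (G0): (-4.00, 0.00). End point (last G1): the path does not return to the start — open.

no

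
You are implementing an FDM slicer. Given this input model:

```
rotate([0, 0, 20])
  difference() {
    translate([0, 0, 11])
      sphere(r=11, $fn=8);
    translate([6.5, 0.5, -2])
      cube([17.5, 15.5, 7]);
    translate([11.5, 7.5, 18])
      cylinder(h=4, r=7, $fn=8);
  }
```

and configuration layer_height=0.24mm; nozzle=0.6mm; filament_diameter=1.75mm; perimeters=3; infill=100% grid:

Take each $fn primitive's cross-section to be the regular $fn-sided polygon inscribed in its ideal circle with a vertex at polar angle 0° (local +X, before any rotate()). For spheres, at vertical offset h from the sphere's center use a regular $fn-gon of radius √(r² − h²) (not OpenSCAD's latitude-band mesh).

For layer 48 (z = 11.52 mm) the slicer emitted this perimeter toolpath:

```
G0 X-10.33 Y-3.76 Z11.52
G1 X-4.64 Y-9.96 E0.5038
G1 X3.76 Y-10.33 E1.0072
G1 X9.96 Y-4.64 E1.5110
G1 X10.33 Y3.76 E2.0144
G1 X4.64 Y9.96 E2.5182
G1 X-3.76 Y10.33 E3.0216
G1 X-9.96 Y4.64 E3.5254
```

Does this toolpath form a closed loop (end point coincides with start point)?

Start point (G0): (-10.33, -3.76). End point (last G1): the path does not return to the start — open.

no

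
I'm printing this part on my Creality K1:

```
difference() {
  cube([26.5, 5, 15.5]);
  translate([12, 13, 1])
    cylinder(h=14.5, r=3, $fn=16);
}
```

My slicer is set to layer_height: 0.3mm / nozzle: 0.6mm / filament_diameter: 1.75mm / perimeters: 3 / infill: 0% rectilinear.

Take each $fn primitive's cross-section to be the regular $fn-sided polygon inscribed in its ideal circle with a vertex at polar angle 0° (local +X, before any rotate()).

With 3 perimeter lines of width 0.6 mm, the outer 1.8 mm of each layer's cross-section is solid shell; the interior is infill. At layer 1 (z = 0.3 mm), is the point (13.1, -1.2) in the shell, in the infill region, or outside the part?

outside

At z = 0.3 mm: the 26.5×5 cube contributes its full rectangle; the cylinder at (12, 13) is absent (z outside [1, 15.5]); After the difference (first − rest): none of the subtracted shapes is present at this height, so the 26.5×5 cube is unchanged — 1 connected region. Overall, the cross-section is a single solid region. The nearest boundary edge runs (0.00, 0.00)→(26.50, 0.00); distance from the point to it = 1.20 mm. The point is not inside any of the regions above, so it lies outside the cross-section (1.20 mm from the nearest boundary).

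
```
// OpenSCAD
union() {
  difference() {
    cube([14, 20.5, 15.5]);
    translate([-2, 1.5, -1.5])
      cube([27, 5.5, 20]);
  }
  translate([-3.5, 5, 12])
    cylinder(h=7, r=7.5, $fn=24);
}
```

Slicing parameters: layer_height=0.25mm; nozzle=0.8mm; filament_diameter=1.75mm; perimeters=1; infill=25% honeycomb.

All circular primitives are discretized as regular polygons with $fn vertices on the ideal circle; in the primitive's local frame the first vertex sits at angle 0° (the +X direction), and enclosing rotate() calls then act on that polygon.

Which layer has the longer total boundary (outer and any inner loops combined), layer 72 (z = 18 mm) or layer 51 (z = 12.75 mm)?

Layer 72 (z = 18): the cube is absent (z outside [0, 15.5]); the 27×5.5 cube at (-2, 1.5) contributes its full rectangle (perimeter 65.00 mm); After the difference (first − rest): the first operand is absent here, so nothing remains; the cylinder at (-3.5, 5): section is a regular 24-gon, circumradius r=7.5 (perimeter = 2·24·7.500·sin(180°/24) = 46.99 mm); Merging all regions: only the r=7.5 cylinder at (-3.5, 5) is present, so the union is just that shape — boundary = 46.99 mm. So its perimeter = 46.99 mm. Layer 51 (z = 12.75): the 14×20.5 cube contributes its full rectangle (perimeter 69.00 mm); the cube at (-2, 1.5) is present — its section is the full 27×5.5 rectangle (perimeter 65.00 mm); After the difference (first − rest): starting from the 14×20.5 cube, the 27×5.5 cube at (-2, 1.5) partially overlaps it — only the 77.00 mm² overlap (of its 148.50 mm²) is removed, clipping the outline — boundary = 86.00 mm; the cylinder at (-3.5, 5): section is a regular 24-gon, circumradius r=7.5 (perimeter = 2·24·7.500·sin(180°/24) = 46.99 mm); Combining (union): the regions partially overlap (shared area 14.75 mm²), so the edge portions inside another operand are dropped and the merged outline is re-measured after clipping — boundary = 110.11 mm. So its perimeter = 110.11 mm. Layer 51 is larger (110.11 vs 46.99 mm).

layer 51 (z = 12.75 mm)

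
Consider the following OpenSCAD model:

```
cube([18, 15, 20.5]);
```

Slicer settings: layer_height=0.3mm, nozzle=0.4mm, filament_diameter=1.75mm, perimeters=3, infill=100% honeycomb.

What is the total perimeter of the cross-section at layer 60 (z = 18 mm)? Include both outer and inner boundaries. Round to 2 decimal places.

At z = 18 mm: the 18×15 cube contributes its full rectangle (perimeter 66.00 mm). Overall, the cross-section is a single solid region. Total boundary length (outer) = 66.00 mm.

66.00 mm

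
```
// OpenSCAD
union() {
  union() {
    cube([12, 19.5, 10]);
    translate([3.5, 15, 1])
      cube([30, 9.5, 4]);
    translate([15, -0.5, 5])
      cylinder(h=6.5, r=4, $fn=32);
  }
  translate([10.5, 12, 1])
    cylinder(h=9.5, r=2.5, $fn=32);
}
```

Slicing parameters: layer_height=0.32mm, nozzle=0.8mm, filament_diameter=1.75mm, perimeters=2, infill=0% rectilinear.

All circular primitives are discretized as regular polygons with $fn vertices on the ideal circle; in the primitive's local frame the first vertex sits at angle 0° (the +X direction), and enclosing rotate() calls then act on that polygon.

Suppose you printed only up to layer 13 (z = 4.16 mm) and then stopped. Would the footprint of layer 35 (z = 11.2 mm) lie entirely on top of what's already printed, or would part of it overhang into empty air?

Compare the two slices. At z = 4.16: the cube (footprint 12×19.5) is included at this height (area 234.00 mm²); the cube at (3.5, 15) (footprint 30×9.5) is included at this height (area 285.00 mm²); the cylinder at (15, -0.5) is not intersected at this z (z outside [5, 11.5]); Merging all regions: the regions partially overlap — summed areas 519.00 mm² minus the doubly-counted overlap 38.25 mm² gives 480.75 mm² — area = 480.75 mm²; the r=2.5 cylinder at (10.5, 12) contributes a regular 32-gon of circumradius 2.5 (area = (32/2)·2.500²·sin(360°/32) = 19.51 mm²); Merging all regions: the regions partially overlap — summed areas 500.26 mm² minus the doubly-counted overlap 16.75 mm² gives 483.51 mm² — area = 483.51 mm². At z = 11.2: the cube does not reach this height (z outside [0, 10]); the cube at (3.5, 15) does not reach this height (z outside [1, 5]); the r=4 cylinder at (15, -0.5) contributes a regular 32-gon of circumradius 4 (area = (32/2)·4.000²·sin(360°/32) = 49.94 mm²); Combining (union): only the r=4 cylinder at (15, -0.5) is present, so the union is just that shape — area = 49.94 mm²; the cylinder at (10.5, 12) is not intersected at this z (z outside [1, 10.5]); Combining (union): only the result so far is present, so the union is just that shape — area = 49.94 mm². Checking containment: at z = 11.2 the cross-section extends beyond the z = 4.16 cross-section by about 48.66 mm².

part overhangs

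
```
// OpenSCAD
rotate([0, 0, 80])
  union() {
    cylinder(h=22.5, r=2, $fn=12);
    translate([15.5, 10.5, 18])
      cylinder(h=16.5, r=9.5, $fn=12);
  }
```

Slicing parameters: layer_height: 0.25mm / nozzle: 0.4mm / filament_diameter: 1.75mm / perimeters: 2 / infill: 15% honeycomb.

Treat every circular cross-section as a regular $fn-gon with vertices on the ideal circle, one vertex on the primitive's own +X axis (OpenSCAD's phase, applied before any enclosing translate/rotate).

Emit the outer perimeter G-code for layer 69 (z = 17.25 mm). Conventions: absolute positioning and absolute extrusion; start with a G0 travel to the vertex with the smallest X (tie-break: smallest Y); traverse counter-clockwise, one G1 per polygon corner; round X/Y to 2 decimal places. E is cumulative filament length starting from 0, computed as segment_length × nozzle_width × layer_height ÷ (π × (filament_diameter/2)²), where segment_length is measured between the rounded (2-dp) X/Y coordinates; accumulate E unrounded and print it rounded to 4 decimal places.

G0 X-1.97 Y0.35 Z17.25
G1 X-1.88 Y-0.68 E0.0430
G1 X-1.29 Y-1.53 E0.0860
G1 X-0.35 Y-1.97 E0.1292
G1 X0.68 Y-1.88 E0.1721
G1 X1.53 Y-1.29 E0.2152
G1 X1.97 Y-0.35 E0.2583
G1 X1.88 Y0.68 E0.3013
G1 X1.29 Y1.53 E0.3443
G1 X0.35 Y1.97 E0.3875
G1 X-0.68 Y1.88 E0.4304
G1 X-1.53 Y1.29 E0.4735
G1 X-1.97 Y0.35 E0.5166

At z = 17.25 mm: the r=2 cylinder contributes a regular 12-gon of circumradius 2; the cylinder at (15.5, 10.5) is not intersected at this z (z outside [18, 34.5]); Merging all regions: only the r=2 cylinder is present, so the union is just that shape — 1 connected region; (whole slice rotated 80° about Z — lengths, areas and connectivity unchanged). The outline is a single polygon with 12 vertices. Extrusion per mm of travel: 0.4 × 0.25 / (π × 0.875²) = 0.041575. Accumulating E over each segment gives final E = 0.5166.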